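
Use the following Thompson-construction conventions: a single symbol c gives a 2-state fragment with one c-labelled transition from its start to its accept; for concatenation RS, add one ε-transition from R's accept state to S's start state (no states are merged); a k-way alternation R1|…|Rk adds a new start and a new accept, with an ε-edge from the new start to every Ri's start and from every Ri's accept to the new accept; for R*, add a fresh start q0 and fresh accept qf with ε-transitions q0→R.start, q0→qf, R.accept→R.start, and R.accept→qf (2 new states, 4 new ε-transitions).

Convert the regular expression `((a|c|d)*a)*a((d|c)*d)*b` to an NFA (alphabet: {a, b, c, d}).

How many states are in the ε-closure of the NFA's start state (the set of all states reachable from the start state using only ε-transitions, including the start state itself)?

10

Work bottom-up. For each fragment F, track |ε-closure(F.start)| and whether F's accept lies in that closure (i.e. whether F accepts ε). A single-symbol fragment has closure size 1 and does not accept ε.
  a|c|d — new start ε-reaches every alternative's start; none of them accept ε, so the new accept is not reached: |ε-closure| = 1 + 1 + 1 + 1 = 4
  (a|c|d)* — the star's fresh start ε-reaches both the body's start and the fresh accept: |ε-closure| = 2 + 4 = 6
  (a|c|d)*a — the left operand accepts ε, so the closure extends into the next operand (via the concat ε-link); |ε-closure| = 6 + 1 = 7
  ((a|c|d)*a)* — the star's fresh start ε-reaches both the body's start and the fresh accept: |ε-closure| = 2 + 7 = 9
  d|c — new start ε-reaches every alternative's start; none of them accept ε, so the new accept is not reached: |ε-closure| = 1 + 1 + 1 = 3
  (d|c)* — the star's fresh start ε-reaches both the body's start and the fresh accept: |ε-closure| = 2 + 3 = 5
  (d|c)*d — the left operand accepts ε, so the closure extends into the next operand (via the concat ε-link); |ε-closure| = 5 + 1 = 6
  ((d|c)*d)* — |ε-closure| = 1 (new start) + 6 (body) + 1 (new accept) = 8
  ((a|c|d)*a)*a((d|c)*d)*b — |ε-closure| = 9 + 1 = 10 (closure spills across the concat boundary because the left factor accepts ε)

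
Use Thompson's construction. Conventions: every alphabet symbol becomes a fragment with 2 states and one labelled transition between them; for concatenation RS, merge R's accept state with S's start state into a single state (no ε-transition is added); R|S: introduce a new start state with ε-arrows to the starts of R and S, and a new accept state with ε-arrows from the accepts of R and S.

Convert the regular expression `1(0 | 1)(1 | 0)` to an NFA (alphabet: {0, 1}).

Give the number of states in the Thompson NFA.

12

By structural recursion:
Each of the 5 symbol leaves contributes a 2-state fragment.
  0 | 1 : 6 states
  1 | 0 : 6 states
  1(0 | 1)(1 | 0) : 12 states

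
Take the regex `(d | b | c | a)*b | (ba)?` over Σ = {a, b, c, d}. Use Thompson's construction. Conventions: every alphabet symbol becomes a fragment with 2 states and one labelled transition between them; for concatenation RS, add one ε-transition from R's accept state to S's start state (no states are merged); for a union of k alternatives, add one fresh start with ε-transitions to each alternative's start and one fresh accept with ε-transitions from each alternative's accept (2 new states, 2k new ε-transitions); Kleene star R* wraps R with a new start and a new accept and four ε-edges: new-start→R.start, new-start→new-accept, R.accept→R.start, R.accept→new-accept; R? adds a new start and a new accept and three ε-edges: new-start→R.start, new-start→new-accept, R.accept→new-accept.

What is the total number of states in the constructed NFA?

22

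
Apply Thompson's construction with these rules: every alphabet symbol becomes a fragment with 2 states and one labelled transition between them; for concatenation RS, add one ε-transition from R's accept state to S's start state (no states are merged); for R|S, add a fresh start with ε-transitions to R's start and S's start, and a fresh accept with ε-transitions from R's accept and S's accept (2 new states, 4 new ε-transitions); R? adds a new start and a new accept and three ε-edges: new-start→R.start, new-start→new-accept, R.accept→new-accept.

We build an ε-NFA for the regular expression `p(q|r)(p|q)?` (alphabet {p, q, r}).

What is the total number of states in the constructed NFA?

By structural recursion:
Each of the 5 symbol leaves contributes a 2-state fragment.
  q|r → 6 states
  p|q → 6 states
  (p|q)? → 8 states
  p(q|r)(p|q)? → 16 states

16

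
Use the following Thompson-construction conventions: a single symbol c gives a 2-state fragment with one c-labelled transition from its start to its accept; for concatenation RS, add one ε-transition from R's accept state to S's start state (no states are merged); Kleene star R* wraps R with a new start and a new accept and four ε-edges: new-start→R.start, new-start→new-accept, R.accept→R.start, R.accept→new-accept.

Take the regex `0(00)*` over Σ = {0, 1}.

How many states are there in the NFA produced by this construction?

Bottom-up over the parse tree:
Each of the 3 symbol leaves contributes a 2-state fragment.
  00 : 4 states
  (00)* : 6 states
  0(00)* : 8 states

8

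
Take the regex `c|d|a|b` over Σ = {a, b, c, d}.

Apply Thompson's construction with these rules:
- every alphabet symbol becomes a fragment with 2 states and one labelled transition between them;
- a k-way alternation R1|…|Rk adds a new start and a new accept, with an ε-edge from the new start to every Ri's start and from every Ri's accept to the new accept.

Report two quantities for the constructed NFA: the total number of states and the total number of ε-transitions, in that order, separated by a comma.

10, 8

Bottom-up over the parse tree:
Each of the 4 symbol leaves contributes 2 states and 0 ε-transitions.
  c|d|a|b — 10 states, 8 ε-transitions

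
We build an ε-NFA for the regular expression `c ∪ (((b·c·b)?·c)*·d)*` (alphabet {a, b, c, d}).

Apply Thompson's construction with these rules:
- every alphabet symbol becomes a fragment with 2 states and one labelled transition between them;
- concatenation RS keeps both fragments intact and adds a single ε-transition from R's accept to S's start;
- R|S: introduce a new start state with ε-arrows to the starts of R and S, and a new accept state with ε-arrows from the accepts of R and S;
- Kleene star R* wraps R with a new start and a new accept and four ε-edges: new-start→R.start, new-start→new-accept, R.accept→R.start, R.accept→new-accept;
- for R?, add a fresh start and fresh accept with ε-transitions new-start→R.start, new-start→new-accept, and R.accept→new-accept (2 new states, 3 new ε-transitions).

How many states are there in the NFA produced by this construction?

20

Bottom-up over the parse tree:
Each of the 6 symbol leaves contributes a 2-state fragment.
  b·c·b : 6 states
  (b·c·b)? : 8 states
  (b·c·b)?·c : 10 states
  ((b·c·b)?·c)* : 12 states
  ((b·c·b)?·c)*·d : 14 states
  (((b·c·b)?·c)*·d)* : 16 states
  c ∪ (((b·c·b)?·c)*·d)* : 20 states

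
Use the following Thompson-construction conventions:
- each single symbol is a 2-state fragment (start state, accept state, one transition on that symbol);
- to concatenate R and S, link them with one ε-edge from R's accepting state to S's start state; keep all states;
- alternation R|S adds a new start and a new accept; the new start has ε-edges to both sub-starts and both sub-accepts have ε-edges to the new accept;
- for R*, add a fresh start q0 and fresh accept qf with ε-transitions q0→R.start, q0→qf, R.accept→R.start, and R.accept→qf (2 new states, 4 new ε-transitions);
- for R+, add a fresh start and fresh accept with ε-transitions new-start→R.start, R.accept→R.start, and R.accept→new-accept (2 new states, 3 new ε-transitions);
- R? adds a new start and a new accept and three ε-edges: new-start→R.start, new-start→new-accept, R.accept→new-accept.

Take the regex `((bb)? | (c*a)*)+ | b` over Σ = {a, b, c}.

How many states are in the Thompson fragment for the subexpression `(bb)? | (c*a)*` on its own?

16

Fragment for `(bb)? | (c*a)*`:
Each of the 4 symbol leaves contributes a 2-state fragment.
  bb → 4 states
  (bb)? → 6 states
  c* → 4 states
  c*a → 6 states
  (c*a)* → 8 states
  (bb)? | (c*a)* → 16 states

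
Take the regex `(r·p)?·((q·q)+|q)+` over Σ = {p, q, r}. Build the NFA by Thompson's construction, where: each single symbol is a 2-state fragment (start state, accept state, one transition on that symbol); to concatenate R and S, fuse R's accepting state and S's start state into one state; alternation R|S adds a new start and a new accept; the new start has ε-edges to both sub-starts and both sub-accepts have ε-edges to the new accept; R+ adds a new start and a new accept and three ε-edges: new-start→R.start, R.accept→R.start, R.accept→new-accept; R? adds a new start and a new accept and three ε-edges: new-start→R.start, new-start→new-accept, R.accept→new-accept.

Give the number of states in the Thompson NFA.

Bottom-up over the parse tree:
Each of the 5 symbol leaves contributes a 2-state fragment.
  r·p — 3 states
  (r·p)? — 5 states
  q·q — 3 states
  (q·q)+ — 5 states
  (q·q)+|q — 9 states
  ((q·q)+|q)+ — 11 states
  (r·p)?·((q·q)+|q)+ — 15 states

15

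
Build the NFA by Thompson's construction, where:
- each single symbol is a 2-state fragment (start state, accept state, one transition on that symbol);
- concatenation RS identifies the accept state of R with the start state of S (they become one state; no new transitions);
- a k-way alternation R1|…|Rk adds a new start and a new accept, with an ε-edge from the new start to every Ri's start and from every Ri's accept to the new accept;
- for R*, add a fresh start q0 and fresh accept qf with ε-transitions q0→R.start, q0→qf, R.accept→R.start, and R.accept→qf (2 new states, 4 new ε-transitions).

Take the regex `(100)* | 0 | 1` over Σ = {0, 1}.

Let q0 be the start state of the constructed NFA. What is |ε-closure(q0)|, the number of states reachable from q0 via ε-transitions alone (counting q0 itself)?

7

Compute the ε-closure size of each fragment's start state recursively; a symbol fragment's start has no outgoing ε-edge, so its closure is just itself (size 1).
  100 : |ε-closure| equals the left operand's closure size = 1 (its accept is not ε-reachable, so the closure stops there)
  (100)* : new start has ε-edges to the inner start and to the new accept, so |ε-closure| = 2 + 1 = 3
  (100)* | 0 | 1 : new start ε-reaches every alternative's start; at least one alternative accepts ε, so the union's new accept is reached too: |ε-closure| = 1 + 3 + 1 + 1 + 1 = 7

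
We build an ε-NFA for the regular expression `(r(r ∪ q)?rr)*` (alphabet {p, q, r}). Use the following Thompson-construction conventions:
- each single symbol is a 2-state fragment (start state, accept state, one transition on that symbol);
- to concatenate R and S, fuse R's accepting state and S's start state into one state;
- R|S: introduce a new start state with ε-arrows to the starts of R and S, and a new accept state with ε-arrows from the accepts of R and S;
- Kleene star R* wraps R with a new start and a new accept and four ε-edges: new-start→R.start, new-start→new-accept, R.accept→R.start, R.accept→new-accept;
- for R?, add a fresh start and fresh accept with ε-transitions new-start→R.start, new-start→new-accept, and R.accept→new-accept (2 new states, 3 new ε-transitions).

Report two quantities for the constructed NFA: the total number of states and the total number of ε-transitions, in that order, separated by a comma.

13, 11

Bottom-up over the parse tree:
Each of the 5 symbol leaves contributes 2 states and 0 ε-transitions.
  r ∪ q : 6 states, 4 ε-transitions
  (r ∪ q)? : 8 states, 7 ε-transitions
  r(r ∪ q)?rr : 11 states, 7 ε-transitions
  (r(r ∪ q)?rr)* : 13 states, 11 ε-transitions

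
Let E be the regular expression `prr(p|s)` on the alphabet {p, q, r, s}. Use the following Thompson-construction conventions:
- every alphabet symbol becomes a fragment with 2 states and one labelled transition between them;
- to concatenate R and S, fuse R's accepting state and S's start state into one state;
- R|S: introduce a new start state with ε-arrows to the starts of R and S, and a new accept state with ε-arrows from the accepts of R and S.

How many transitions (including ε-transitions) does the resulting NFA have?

9

By structural recursion:
Each of the 5 symbol leaves contributes 1 transition (1 symbol, 0 ε).
  p|s = 6 transitions (2 symbol, 4 ε)
  prr(p|s) = 9 transitions (5 symbol, 4 ε)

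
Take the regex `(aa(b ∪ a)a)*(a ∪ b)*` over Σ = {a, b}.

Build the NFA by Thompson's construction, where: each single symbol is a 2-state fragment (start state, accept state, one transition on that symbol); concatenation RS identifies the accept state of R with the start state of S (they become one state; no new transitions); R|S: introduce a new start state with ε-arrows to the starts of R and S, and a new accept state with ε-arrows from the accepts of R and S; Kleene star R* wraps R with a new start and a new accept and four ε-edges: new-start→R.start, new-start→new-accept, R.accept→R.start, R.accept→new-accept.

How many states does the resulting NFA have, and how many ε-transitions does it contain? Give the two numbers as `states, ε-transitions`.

18, 16

Bottom-up over the parse tree:
Each of the 7 symbol leaves contributes 2 states and 0 ε-transitions.
  b ∪ a — 6 states, 4 ε-transitions
  aa(b ∪ a)a — 9 states, 4 ε-transitions
  (aa(b ∪ a)a)* — 11 states, 8 ε-transitions
  a ∪ b — 6 states, 4 ε-transitions
  (a ∪ b)* — 8 states, 8 ε-transitions
  (aa(b ∪ a)a)*(a ∪ b)* — 18 states, 16 ε-transitions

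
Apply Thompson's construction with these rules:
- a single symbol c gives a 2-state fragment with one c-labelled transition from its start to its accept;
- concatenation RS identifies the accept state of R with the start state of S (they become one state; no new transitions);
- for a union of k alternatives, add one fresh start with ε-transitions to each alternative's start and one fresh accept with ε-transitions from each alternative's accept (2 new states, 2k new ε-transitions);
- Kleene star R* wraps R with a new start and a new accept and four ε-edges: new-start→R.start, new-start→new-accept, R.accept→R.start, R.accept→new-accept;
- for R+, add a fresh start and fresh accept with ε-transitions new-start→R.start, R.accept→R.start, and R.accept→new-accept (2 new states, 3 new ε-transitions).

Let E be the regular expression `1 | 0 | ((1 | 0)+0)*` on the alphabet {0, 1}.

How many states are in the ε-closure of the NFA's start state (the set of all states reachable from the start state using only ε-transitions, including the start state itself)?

10

Let C(F) = |ε-closure(F.start)| within fragment F, and note whether F accepts ε. Symbol fragments have C = 1 and do not accept ε. Then:
  1 | 0 → new start ε-reaches every alternative's start; none of them accept ε, so the new accept is not reached: |closure| = 1 + 1 + 1 = 3
  (1 | 0)+ → |closure| = 1 + 3 = 4 (the body doesn't accept ε, so the new accept is not reached)
  (1 | 0)+0 → same as the first factor's closure: |closure| = 4
  ((1 | 0)+0)* → |closure| = 1 (new start) + 4 (body) + 1 (new accept) = 6
  1 | 0 | ((1 | 0)+0)* → new start ε-reaches every alternative's start; at least one alternative accepts ε, so the union's new accept is reached too: |closure| = 1 + 1 + 1 + 6 + 1 = 10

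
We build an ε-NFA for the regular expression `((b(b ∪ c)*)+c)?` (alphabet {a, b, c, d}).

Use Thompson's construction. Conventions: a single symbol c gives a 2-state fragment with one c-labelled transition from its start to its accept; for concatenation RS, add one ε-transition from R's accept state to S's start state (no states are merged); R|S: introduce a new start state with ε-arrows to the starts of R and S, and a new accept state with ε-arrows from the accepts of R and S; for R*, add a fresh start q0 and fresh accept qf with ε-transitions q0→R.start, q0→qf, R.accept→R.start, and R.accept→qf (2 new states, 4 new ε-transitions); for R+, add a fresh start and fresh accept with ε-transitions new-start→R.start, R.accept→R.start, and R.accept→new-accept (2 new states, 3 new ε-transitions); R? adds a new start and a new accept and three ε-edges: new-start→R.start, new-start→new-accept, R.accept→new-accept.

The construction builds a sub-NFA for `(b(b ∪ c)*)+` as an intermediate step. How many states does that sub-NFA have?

Fragment for `(b(b ∪ c)*)+`:
Each of the 3 symbol leaves contributes a 2-state fragment.
  b ∪ c = 6 states
  (b ∪ c)* = 8 states
  b(b ∪ c)* = 10 states
  (b(b ∪ c)*)+ = 12 states

12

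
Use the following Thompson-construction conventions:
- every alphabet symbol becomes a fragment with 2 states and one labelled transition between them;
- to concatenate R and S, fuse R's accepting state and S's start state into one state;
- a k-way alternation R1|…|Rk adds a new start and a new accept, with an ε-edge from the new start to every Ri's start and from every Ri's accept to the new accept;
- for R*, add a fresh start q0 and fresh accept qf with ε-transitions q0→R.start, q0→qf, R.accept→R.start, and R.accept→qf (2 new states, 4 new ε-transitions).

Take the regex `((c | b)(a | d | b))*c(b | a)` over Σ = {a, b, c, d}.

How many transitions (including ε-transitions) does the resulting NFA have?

26

By structural recursion:
Each of the 8 symbol leaves contributes 1 transition (1 symbol, 0 ε).
  c | b = 6 transitions (2 symbol, 4 ε)
  a | d | b = 9 transitions (3 symbol, 6 ε)
  (c | b)(a | d | b) = 15 transitions (5 symbol, 10 ε)
  ((c | b)(a | d | b))* = 19 transitions (5 symbol, 14 ε)
  b | a = 6 transitions (2 symbol, 4 ε)
  ((c | b)(a | d | b))*c(b | a) = 26 transitions (8 symbol, 18 ε)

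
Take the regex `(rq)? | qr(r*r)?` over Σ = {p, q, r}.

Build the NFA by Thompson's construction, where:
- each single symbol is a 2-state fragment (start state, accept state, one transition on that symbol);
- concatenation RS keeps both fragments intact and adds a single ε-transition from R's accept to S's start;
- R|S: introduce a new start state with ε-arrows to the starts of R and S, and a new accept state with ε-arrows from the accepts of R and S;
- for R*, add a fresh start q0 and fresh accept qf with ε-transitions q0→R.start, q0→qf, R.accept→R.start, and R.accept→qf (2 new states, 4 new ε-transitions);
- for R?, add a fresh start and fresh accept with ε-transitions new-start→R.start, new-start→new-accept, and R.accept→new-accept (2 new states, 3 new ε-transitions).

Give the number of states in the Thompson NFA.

Recursing over subexpressions:
Each of the 6 symbol leaves contributes a 2-state fragment.
  rq → 4 states
  (rq)? → 6 states
  r* → 4 states
  r*r → 6 states
  (r*r)? → 8 states
  qr(r*r)? → 12 states
  (rq)? | qr(r*r)? → 20 states

20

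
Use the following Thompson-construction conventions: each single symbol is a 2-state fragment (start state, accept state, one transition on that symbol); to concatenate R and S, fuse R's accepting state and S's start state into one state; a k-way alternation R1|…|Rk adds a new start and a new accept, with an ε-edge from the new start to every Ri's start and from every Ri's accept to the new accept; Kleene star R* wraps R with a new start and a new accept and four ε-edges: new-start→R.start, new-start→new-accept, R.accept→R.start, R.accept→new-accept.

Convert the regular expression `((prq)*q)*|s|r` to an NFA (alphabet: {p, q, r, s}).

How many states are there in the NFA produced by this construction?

By structural recursion:
Each of the 6 symbol leaves contributes a 2-state fragment.
  prq : 4 states
  (prq)* : 6 states
  (prq)*q : 7 states
  ((prq)*q)* : 9 states
  ((prq)*q)*|s|r : 15 states

15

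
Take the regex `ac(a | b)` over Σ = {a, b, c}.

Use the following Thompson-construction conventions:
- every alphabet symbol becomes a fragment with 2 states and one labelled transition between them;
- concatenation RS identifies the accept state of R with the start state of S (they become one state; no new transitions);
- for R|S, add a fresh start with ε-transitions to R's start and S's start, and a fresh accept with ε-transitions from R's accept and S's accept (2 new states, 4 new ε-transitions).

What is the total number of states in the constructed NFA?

8

Building bottom-up:
Each of the 4 symbol leaves contributes a 2-state fragment.
  a | b = 6 states
  ac(a | b) = 8 states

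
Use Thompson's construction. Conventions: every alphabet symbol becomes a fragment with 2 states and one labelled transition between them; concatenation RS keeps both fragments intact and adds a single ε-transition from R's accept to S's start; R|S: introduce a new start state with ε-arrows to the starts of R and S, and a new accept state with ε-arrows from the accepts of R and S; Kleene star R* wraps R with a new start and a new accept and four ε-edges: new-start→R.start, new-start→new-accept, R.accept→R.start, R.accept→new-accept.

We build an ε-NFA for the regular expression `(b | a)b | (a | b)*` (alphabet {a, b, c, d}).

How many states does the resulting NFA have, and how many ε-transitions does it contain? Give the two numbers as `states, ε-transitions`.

18, 17

By structural recursion:
Each of the 5 symbol leaves contributes 2 states and 0 ε-transitions.
  b | a — 6 states, 4 ε-transitions
  (b | a)b — 8 states, 5 ε-transitions
  a | b — 6 states, 4 ε-transitions
  (a | b)* — 8 states, 8 ε-transitions
  (b | a)b | (a | b)* — 18 states, 17 ε-transitions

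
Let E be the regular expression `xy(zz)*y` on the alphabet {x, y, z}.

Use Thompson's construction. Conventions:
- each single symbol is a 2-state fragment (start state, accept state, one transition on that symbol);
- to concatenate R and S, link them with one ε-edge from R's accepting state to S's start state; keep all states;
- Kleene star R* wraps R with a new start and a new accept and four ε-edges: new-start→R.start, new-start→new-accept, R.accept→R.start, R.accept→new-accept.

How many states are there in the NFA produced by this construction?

By structural recursion:
Each of the 5 symbol leaves contributes a 2-state fragment.
  zz = 4 states
  (zz)* = 6 states
  xy(zz)*y = 12 states

12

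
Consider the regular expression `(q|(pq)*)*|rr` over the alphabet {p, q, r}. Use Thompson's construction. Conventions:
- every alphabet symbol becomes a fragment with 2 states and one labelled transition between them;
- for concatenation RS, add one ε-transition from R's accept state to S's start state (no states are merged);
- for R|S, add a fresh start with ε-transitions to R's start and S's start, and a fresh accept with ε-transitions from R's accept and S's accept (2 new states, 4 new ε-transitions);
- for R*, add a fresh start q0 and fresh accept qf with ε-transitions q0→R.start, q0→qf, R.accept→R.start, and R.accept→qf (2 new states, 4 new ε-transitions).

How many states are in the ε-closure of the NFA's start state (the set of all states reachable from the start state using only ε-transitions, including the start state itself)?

11

Compute the ε-closure size of each fragment's start state recursively; a symbol fragment's start has no outgoing ε-edge, so its closure is just itself (size 1).
  pq — |ε-closure| equals the left operand's closure size = 1 (its accept is not ε-reachable, so the closure stops there)
  (pq)* — new start has ε-edges to the inner start and to the new accept, so |ε-closure| = 2 + 1 = 3
  q|(pq)* — |ε-closure| = 1 (new start) + (1 + 3) + 1 (new accept, since some branch ε-reaches its own accept) = 6
  (q|(pq)*)* — the star's fresh start ε-reaches both the body's start and the fresh accept: |ε-closure| = 2 + 6 = 8
  rr — |ε-closure| equals the left operand's closure size = 1 (its accept is not ε-reachable, so the closure stops there)
  (q|(pq)*)*|rr — new start ε-reaches every alternative's start; at least one alternative accepts ε, so the union's new accept is reached too: |ε-closure| = 1 + 8 + 1 + 1 = 11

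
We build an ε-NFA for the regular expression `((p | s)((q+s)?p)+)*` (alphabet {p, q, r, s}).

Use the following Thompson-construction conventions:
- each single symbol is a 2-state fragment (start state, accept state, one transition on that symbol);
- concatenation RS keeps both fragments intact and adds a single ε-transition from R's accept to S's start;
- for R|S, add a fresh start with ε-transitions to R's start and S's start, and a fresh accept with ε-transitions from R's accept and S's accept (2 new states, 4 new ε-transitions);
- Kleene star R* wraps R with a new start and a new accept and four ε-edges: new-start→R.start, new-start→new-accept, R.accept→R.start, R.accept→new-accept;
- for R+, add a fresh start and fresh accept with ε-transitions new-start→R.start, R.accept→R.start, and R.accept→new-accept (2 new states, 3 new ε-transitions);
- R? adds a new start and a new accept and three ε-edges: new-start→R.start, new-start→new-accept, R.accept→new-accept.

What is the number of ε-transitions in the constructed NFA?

Recursing over subexpressions:
Each of the 5 symbol leaves contributes 0 ε-transitions.
  p | s → 4 ε-transitions
  q+ → 3 ε-transitions
  q+s → 4 ε-transitions
  (q+s)? → 7 ε-transitions
  (q+s)?p → 8 ε-transitions
  ((q+s)?p)+ → 11 ε-transitions
  (p | s)((q+s)?p)+ → 16 ε-transitions
  ((p | s)((q+s)?p)+)* → 20 ε-transitions

20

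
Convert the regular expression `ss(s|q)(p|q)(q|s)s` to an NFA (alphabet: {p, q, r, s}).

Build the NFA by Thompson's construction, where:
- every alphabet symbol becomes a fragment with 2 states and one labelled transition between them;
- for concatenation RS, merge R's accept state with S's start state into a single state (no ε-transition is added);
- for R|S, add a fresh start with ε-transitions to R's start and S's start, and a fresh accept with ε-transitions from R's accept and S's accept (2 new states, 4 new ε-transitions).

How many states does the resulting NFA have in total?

Building bottom-up:
Each of the 9 symbol leaves contributes a 2-state fragment.
  s|q — 6 states
  p|q — 6 states
  q|s — 6 states
  ss(s|q)(p|q)(q|s)s — 19 states

19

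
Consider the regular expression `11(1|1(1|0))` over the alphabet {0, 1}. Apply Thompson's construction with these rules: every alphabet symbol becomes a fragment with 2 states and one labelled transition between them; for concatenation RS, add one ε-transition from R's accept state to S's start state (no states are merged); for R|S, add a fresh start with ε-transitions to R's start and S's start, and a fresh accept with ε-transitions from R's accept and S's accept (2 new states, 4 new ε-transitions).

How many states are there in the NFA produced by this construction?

Recursing over subexpressions:
Each of the 6 symbol leaves contributes a 2-state fragment.
  1|0 : 6 states
  1(1|0) : 8 states
  1|1(1|0) : 12 states
  11(1|1(1|0)) : 16 states

16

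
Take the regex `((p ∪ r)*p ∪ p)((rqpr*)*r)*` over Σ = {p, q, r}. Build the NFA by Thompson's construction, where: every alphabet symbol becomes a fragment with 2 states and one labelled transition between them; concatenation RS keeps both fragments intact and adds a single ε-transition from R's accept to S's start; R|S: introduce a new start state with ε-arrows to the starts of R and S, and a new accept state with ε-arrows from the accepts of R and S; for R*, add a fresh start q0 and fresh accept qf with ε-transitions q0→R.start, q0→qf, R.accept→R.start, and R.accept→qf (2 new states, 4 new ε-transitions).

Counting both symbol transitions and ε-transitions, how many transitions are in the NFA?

39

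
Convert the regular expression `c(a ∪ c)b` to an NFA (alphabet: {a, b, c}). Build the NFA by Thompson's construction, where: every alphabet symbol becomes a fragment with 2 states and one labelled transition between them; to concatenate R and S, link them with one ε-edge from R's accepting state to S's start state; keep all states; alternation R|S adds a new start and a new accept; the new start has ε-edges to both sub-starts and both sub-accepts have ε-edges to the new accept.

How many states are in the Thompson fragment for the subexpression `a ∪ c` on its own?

Fragment for `a ∪ c`:
Each of the 2 symbol leaves contributes a 2-state fragment.
  a ∪ c = 6 states

6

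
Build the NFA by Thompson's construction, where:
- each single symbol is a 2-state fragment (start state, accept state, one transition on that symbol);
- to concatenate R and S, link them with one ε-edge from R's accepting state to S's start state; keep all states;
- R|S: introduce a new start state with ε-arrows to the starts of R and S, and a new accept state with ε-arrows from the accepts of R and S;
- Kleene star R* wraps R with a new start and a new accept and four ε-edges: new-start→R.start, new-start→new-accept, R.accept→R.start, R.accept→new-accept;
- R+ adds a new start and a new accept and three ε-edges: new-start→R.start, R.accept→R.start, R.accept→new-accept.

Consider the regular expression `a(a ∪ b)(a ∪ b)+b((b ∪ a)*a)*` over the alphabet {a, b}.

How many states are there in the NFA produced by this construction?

Bottom-up over the parse tree:
Each of the 9 symbol leaves contributes a 2-state fragment.
  a ∪ b — 6 states
  a ∪ b — 6 states
  (a ∪ b)+ — 8 states
  b ∪ a — 6 states
  (b ∪ a)* — 8 states
  (b ∪ a)*a — 10 states
  ((b ∪ a)*a)* — 12 states
  a(a ∪ b)(a ∪ b)+b((b ∪ a)*a)* — 30 states

30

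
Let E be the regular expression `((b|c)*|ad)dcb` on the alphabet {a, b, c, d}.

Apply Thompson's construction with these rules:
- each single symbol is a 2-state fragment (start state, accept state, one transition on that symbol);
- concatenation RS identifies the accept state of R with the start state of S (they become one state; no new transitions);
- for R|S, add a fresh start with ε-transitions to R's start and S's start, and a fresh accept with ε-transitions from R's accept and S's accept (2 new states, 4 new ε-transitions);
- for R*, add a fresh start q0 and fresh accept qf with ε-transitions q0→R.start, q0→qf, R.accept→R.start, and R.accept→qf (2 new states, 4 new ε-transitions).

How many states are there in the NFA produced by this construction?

Bottom-up over the parse tree:
Each of the 7 symbol leaves contributes a 2-state fragment.
  b|c = 6 states
  (b|c)* = 8 states
  ad = 3 states
  (b|c)*|ad = 13 states
  ((b|c)*|ad)dcb = 16 states

16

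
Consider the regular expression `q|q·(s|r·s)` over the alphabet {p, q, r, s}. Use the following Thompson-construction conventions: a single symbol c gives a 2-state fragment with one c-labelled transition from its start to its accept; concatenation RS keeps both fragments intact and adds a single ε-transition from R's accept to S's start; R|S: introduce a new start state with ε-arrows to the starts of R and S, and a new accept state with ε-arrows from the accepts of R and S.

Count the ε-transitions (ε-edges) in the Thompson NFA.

Building bottom-up:
Each of the 5 symbol leaves contributes 0 ε-transitions.
  r·s — 1 ε-transition
  s|r·s — 5 ε-transitions
  q·(s|r·s) — 6 ε-transitions
  q|q·(s|r·s) — 10 ε-transitions

10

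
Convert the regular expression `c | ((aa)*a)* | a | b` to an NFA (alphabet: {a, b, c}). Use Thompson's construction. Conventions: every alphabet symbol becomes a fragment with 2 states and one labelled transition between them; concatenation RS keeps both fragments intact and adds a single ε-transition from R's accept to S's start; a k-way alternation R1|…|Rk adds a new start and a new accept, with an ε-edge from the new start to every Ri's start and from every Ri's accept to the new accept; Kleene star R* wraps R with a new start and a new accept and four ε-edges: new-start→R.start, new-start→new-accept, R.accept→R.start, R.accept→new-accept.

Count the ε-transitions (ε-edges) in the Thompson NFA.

18

Building bottom-up:
Each of the 6 symbol leaves contributes 0 ε-transitions.
  aa : 1 ε-transition
  (aa)* : 5 ε-transitions
  (aa)*a : 6 ε-transitions
  ((aa)*a)* : 10 ε-transitions
  c | ((aa)*a)* | a | b : 18 ε-transitions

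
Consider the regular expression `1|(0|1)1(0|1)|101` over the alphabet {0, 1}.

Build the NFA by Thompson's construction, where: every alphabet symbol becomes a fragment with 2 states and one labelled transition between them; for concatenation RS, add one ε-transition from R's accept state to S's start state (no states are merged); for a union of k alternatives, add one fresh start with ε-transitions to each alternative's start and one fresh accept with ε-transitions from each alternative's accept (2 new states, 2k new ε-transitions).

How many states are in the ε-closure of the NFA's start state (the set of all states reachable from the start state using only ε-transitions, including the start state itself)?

6

Let C(F) = |ε-closure(F.start)| within fragment F, and note whether F accepts ε. Symbol fragments have C = 1 and do not accept ε. Then:
  0|1 — new start ε-reaches every alternative's start; none of them accept ε, so the new accept is not reached: C = 1 + 1 + 1 = 3
  0|1 — new start ε-reaches every alternative's start; none of them accept ε, so the new accept is not reached: C = 1 + 1 + 1 = 3
  (0|1)1(0|1) — C equals the left operand's closure size = 3 (its accept is not ε-reachable, so the closure stops there)
  101 — C equals the left operand's closure size = 1 (its accept is not ε-reachable, so the closure stops there)
  1|(0|1)1(0|1)|101 — C = 1 + 1 + 3 + 1 = 6 (the new accept is not ε-reachable since no branch accepts ε)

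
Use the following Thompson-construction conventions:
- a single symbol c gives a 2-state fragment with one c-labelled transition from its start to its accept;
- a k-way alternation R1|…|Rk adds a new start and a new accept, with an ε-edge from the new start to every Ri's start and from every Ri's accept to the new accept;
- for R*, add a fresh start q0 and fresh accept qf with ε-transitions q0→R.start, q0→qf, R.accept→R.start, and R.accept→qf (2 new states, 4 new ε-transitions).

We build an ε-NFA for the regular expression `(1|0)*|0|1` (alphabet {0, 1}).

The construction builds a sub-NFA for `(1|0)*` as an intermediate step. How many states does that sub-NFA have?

8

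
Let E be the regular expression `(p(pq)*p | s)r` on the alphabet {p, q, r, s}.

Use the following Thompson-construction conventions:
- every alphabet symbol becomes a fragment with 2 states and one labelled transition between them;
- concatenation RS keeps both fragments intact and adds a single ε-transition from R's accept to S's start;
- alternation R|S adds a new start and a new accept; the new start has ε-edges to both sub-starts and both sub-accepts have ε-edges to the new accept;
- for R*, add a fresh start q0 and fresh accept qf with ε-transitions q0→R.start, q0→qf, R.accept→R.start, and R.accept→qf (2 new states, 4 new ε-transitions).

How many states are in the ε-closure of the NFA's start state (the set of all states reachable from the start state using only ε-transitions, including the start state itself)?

3

Compute the ε-closure size of each fragment's start state recursively; a symbol fragment's start has no outgoing ε-edge, so its closure is just itself (size 1).
  pq → |closure| equals the left operand's closure size = 1 (its accept is not ε-reachable, so the closure stops there)
  (pq)* → |closure| = 1 (new start) + 1 (body) + 1 (new accept) = 3
  p(pq)*p → |closure| equals the left operand's closure size = 1 (its accept is not ε-reachable, so the closure stops there)
  p(pq)*p | s → |closure| = 1 + 1 + 1 = 3 (the new accept is not ε-reachable since no branch accepts ε)
  (p(pq)*p | s)r → same as the first factor's closure: |closure| = 3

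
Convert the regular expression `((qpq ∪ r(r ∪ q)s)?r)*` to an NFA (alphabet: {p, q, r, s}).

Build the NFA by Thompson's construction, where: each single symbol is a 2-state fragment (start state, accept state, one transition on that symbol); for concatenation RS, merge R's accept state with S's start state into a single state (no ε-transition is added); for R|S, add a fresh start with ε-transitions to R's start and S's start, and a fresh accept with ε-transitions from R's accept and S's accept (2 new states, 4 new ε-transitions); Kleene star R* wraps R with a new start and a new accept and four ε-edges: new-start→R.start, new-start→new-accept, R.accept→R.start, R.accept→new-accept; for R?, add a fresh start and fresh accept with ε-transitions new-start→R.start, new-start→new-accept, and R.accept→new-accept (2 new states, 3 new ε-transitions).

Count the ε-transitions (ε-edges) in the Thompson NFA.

15

Per subexpression:
Each of the 8 symbol leaves contributes 0 ε-transitions.
  qpq — 0 ε-transitions
  r ∪ q — 4 ε-transitions
  r(r ∪ q)s — 4 ε-transitions
  qpq ∪ r(r ∪ q)s — 8 ε-transitions
  (qpq ∪ r(r ∪ q)s)? — 11 ε-transitions
  (qpq ∪ r(r ∪ q)s)?r — 11 ε-transitions
  ((qpq ∪ r(r ∪ q)s)?r)* — 15 ε-transitions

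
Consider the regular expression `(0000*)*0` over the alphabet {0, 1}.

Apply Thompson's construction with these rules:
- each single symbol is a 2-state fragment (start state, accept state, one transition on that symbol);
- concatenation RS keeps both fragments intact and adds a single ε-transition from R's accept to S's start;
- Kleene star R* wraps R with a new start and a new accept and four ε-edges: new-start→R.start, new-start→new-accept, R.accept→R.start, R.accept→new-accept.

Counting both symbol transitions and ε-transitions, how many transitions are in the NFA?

17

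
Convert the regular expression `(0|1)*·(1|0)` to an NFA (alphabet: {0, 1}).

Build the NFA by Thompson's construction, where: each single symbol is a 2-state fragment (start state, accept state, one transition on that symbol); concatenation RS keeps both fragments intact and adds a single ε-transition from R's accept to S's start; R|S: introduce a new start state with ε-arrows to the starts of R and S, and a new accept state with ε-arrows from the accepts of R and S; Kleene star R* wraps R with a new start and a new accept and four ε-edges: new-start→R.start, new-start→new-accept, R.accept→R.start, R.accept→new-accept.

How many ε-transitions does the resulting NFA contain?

13

Recursing over subexpressions:
Each of the 4 symbol leaves contributes 0 ε-transitions.
  0|1 : 4 ε-transitions
  (0|1)* : 8 ε-transitions
  1|0 : 4 ε-transitions
  (0|1)*·(1|0) : 13 ε-transitions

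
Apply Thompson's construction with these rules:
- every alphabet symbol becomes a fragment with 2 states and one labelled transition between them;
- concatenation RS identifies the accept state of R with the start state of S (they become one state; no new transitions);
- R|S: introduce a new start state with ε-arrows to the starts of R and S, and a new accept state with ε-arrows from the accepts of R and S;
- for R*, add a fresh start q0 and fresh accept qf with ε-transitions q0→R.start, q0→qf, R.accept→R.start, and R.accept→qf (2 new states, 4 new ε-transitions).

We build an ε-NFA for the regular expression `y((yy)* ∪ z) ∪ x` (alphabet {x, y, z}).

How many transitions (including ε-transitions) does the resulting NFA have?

17

Per subexpression:
Each of the 5 symbol leaves contributes 1 transition (1 symbol, 0 ε).
  yy — 2 transitions (2 symbol, 0 ε)
  (yy)* — 6 transitions (2 symbol, 4 ε)
  (yy)* ∪ z — 11 transitions (3 symbol, 8 ε)
  y((yy)* ∪ z) — 12 transitions (4 symbol, 8 ε)
  y((yy)* ∪ z) ∪ x — 17 transitions (5 symbol, 12 ε)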